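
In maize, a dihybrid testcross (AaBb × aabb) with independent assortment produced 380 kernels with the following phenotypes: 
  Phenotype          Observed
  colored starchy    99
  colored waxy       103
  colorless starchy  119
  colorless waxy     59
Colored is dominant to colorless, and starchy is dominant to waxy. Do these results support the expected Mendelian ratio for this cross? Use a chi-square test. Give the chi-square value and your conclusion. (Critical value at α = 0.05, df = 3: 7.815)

20.547; not consistent

A dihybrid testcross with independent assortment gives a 1:1:1:1 ratio.
Expected counts for N = 380 under a 1:1:1:1 ratio (total parts = 4):
  colored starchy: 380 × 1/4 = 95
  colored waxy: 380 × 1/4 = 95
  colorless starchy: 380 × 1/4 = 95
  colorless waxy: 380 × 1/4 = 95
χ² = Σ (O − E)² / E
  colored starchy: (99 − 95)² / 95 = 0.1684
  colored waxy: (103 − 95)² / 95 = 0.6737
  colorless starchy: (119 − 95)² / 95 = 6.0632
  colorless waxy: (59 − 95)² / 95 = 13.6421
χ² = 0.1684 + 0.6737 + 6.0632 + 13.6421 = 20.5474 ≈ 20.547
Degrees of freedom = 4 − 1 = 3; critical value at α = 0.05 is 7.815.
Since 20.547 > 7.815, we reject the null hypothesis — the data do not fit the 1:1:1:1 ratio.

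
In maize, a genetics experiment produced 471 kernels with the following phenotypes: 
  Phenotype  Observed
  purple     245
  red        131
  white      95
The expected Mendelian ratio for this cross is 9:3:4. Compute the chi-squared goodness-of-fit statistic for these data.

The 9:3:4 ratio has 16 parts, so with N = 471 the expected counts are:
  purple: 471 × 9/16 = 264.9375
  red: 471 × 3/16 = 88.3125
  white: 471 × 4/16 = 117.75
χ² = Σ (O − E)² / E
  purple: (245 − 264.9375)² / 264.9375 = 1.5004
  red: (131 − 88.3125)² / 88.3125 = 20.6338
  white: (95 − 117.75)² / 117.75 = 4.3954
χ² = 1.5004 + 20.6338 + 4.3954 = 26.5296 ≈ 26.530

26.530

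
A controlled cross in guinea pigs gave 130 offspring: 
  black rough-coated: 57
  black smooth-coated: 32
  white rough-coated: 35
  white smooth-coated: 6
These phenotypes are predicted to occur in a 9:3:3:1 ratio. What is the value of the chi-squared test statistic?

Under the 9:3:3:1 hypothesis (Σ ratio = 16, N = 130):
  black rough-coated: 130 × 9/16 = 73.125
  black smooth-coated: 130 × 3/16 = 24.375
  white rough-coated: 130 × 3/16 = 24.375
  white smooth-coated: 130 × 1/16 = 8.125
χ² = Σ (O − E)² / E
  black rough-coated: (57 − 73.125)² / 73.125 = 3.5558
  black smooth-coated: (32 − 24.375)² / 24.375 = 2.3853
  white rough-coated: (35 − 24.375)² / 24.375 = 4.6314
  white smooth-coated: (6 − 8.125)² / 8.125 = 0.5558
χ² = 3.5558 + 2.3853 + 4.6314 + 0.5558 = 11.1283 ≈ 11.128

11.128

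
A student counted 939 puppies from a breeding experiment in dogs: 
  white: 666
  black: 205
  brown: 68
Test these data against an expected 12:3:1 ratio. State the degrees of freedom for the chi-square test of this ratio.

2

A goodness-of-fit test with 3 phenotype classes has df = 3 − 1 = 2.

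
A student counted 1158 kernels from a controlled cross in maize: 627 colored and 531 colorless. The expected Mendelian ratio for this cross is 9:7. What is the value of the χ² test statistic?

2.085

Under the 9:7 hypothesis (Σ ratio = 16, N = 1158):
  colored: 1158 × 9/16 = 651.375
  colorless: 1158 × 7/16 = 506.625
χ² = Σ (O − E)² / E
  colored: (627 − 651.375)² / 651.375 = 0.9121
  colorless: (531 − 506.625)² / 506.625 = 1.1727
χ² = 0.9121 + 1.1727 = 2.0848 ≈ 2.085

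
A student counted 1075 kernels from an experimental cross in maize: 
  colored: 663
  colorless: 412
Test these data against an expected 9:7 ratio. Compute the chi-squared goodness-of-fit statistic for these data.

12.853

Expected counts for N = 1075 under a 9:7 ratio (total parts = 16):
  colored: 1075 × 9/16 = 604.6875
  colorless: 1075 × 7/16 = 470.3125
χ² = Σ (O − E)² / E
  colored: (663 − 604.6875)² / 604.6875 = 5.6233
  colorless: (412 − 470.3125)² / 470.3125 = 7.2300
χ² = 5.6233 + 7.2300 = 12.8533 ≈ 12.853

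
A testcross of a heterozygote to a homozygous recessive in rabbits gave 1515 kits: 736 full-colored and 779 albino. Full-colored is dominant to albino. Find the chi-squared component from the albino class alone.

A testcross of a heterozygote (Aa × aa) gives a 1:1 phenotypic ratio.
Under the 1:1 hypothesis (Σ ratio = 2, N = 1515):
  full-colored: 1515 × 1/2 = 757.5
  albino: 1515 × 1/2 = 757.5
Contribution of albino: (779 − 757.5)² / 757.5 = 0.6102

0.610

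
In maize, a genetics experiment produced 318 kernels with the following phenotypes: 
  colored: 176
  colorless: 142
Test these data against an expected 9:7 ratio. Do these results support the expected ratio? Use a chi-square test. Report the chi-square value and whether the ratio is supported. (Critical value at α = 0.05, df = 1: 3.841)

0.106; consistent

Under the 9:7 hypothesis (Σ ratio = 16, N = 318):
  colored: 318 × 9/16 = 178.875
  colorless: 318 × 7/16 = 139.125
χ² = Σ (O − E)² / E
  colored: (176 − 178.875)² / 178.875 = 0.0462
  colorless: (142 − 139.125)² / 139.125 = 0.0594
χ² = 0.0462 + 0.0594 = 0.1056 ≈ 0.106
Degrees of freedom = 2 − 1 = 1; critical value at α = 0.05 is 3.841.
Since 0.106 < 3.841, we fail to reject the null hypothesis — the data are consistent with the 9:7 ratio.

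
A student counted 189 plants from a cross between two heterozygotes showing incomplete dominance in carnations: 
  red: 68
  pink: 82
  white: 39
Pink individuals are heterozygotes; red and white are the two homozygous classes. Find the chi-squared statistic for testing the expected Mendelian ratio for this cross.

With incomplete dominance, a heterozygote × heterozygote cross gives a 1:2:1 phenotypic ratio.
Expected counts for N = 189 under a 1:2:1 ratio (total parts = 4):
  red: 189 × 1/4 = 47.25
  pink: 189 × 2/4 = 94.5
  white: 189 × 1/4 = 47.25
χ² = Σ (O − E)² / E
  red: (68 − 47.25)² / 47.25 = 9.1124
  pink: (82 − 94.5)² / 94.5 = 1.6534
  white: (39 − 47.25)² / 47.25 = 1.4405
χ² = 9.1124 + 1.6534 + 1.4405 = 12.2063 ≈ 12.206

12.206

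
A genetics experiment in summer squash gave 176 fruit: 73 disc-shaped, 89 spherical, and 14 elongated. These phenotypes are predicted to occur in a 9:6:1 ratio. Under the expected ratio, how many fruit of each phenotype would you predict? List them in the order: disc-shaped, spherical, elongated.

99, 66, 11

Total ratio parts = 16. Expected numbers out of 176:
  disc-shaped: 176 × 9/16 = 99
  spherical: 176 × 6/16 = 66
  elongated: 176 × 1/16 = 11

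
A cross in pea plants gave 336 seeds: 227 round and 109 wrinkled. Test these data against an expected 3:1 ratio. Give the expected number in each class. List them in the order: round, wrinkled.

The 3:1 ratio has 4 parts, so with N = 336 the expected counts are:
  round: 336 × 3/4 = 252
  wrinkled: 336 × 1/4 = 84

252, 84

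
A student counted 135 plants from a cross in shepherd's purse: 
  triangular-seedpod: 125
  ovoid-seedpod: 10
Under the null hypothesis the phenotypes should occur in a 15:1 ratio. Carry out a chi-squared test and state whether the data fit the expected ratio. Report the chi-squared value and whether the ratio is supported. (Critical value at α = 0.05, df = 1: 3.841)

0.309; consistent

Total ratio parts = 16. Expected numbers out of 135:
  triangular-seedpod: 135 × 15/16 = 126.5625
  ovoid-seedpod: 135 × 1/16 = 8.4375
χ² = Σ (O − E)² / E
  triangular-seedpod: (125 − 126.5625)² / 126.5625 = 0.0193
  ovoid-seedpod: (10 − 8.4375)² / 8.4375 = 0.2894
χ² = 0.0193 + 0.2894 = 0.3087 ≈ 0.309
Degrees of freedom = 2 − 1 = 1; critical value at α = 0.05 is 3.841.
Since 0.309 < 3.841, we fail to reject the null hypothesis — the data are consistent with the 15:1 ratio.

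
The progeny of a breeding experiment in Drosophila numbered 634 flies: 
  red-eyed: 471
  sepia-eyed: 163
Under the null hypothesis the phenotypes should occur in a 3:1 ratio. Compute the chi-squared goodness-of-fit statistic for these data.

The 3:1 ratio has 4 parts, so with N = 634 the expected counts are:
  red-eyed: 634 × 3/4 = 475.5
  sepia-eyed: 634 × 1/4 = 158.5
χ² = Σ (O − E)² / E
  red-eyed: (471 − 475.5)² / 475.5 = 0.0426
  sepia-eyed: (163 − 158.5)² / 158.5 = 0.1278
χ² = 0.0426 + 0.1278 = 0.1704 ≈ 0.170

0.170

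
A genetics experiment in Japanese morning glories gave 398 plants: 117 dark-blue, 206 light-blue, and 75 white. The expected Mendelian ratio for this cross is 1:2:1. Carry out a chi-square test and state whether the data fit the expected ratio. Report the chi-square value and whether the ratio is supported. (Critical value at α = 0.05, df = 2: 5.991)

9.357; not consistent

Total ratio parts = 4. Expected numbers out of 398:
  dark-blue: 398 × 1/4 = 99.5
  light-blue: 398 × 2/4 = 199
  white: 398 × 1/4 = 99.5
χ² = Σ (O − E)² / E
  dark-blue: (117 − 99.5)² / 99.5 = 3.0779
  light-blue: (206 − 199)² / 199 = 0.2462
  white: (75 − 99.5)² / 99.5 = 6.0327
χ² = 3.0779 + 0.2462 + 6.0327 = 9.3568 ≈ 9.357
Degrees of freedom = 3 − 1 = 2; critical value at α = 0.05 is 5.991.
Since 9.357 > 5.991, we reject the null hypothesis — the data do not fit the 1:2:1 ratio.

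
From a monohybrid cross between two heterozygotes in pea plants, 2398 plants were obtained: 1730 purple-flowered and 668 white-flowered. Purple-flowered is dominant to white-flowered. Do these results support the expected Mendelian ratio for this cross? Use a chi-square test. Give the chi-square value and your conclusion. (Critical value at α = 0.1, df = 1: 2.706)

10.436; not consistent

For a monohybrid cross between heterozygotes with complete dominance, the expected phenotypic ratio is 3:1.
Under the 3:1 hypothesis (Σ ratio = 4, N = 2398):
  purple-flowered: 2398 × 3/4 = 1798.5
  white-flowered: 2398 × 1/4 = 599.5
χ² = Σ (O − E)² / E
  purple-flowered: (1730 − 1798.5)² / 1798.5 = 2.6090
  white-flowered: (668 − 599.5)² / 599.5 = 7.8269
χ² = 2.6090 + 7.8269 = 10.4359 ≈ 10.436
Degrees of freedom = 2 − 1 = 1; critical value at α = 0.1 is 2.706.
Since 10.436 > 2.706, we reject the null hypothesis — the data do not fit the 3:1 ratio.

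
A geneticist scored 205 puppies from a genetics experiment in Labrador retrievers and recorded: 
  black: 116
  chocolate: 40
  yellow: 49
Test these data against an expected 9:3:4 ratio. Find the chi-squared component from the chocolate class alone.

0.064

Under the 9:3:4 hypothesis (Σ ratio = 16, N = 205):
  black: 205 × 9/16 = 115.3125
  chocolate: 205 × 3/16 = 38.4375
  yellow: 205 × 4/16 = 51.25
Contribution of chocolate: (40 − 38.4375)² / 38.4375 = 0.0635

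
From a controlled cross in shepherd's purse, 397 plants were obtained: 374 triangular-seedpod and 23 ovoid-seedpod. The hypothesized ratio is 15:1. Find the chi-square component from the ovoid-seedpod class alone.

The 15:1 ratio has 16 parts, so with N = 397 the expected counts are:
  triangular-seedpod: 397 × 15/16 = 372.1875
  ovoid-seedpod: 397 × 1/16 = 24.8125
Contribution of ovoid-seedpod: (23 − 24.8125)² / 24.8125 = 0.1324

0.132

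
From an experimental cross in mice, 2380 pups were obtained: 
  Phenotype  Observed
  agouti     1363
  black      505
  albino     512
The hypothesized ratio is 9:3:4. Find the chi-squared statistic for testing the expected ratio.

Total ratio parts = 16. Expected numbers out of 2380:
  agouti: 2380 × 9/16 = 1338.75
  black: 2380 × 3/16 = 446.25
  albino: 2380 × 4/16 = 595
χ² = Σ (O − E)² / E
  agouti: (1363 − 1338.75)² / 1338.75 = 0.4393
  black: (505 − 446.25)² / 446.25 = 7.7346
  albino: (512 − 595)² / 595 = 11.5782
χ² = 0.4393 + 7.7346 + 11.5782 = 19.7521 ≈ 19.752

19.752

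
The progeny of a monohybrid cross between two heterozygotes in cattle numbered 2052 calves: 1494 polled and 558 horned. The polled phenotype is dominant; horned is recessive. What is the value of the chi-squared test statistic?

For a monohybrid cross between heterozygotes with complete dominance, the expected phenotypic ratio is 3:1.
Under the 3:1 hypothesis (Σ ratio = 4, N = 2052):
  polled: 2052 × 3/4 = 1539
  horned: 2052 × 1/4 = 513
χ² = Σ (O − E)² / E
  polled: (1494 − 1539)² / 1539 = 1.3158
  horned: (558 − 513)² / 513 = 3.9474
χ² = 1.3158 + 3.9474 = 5.2632 ≈ 5.263

5.263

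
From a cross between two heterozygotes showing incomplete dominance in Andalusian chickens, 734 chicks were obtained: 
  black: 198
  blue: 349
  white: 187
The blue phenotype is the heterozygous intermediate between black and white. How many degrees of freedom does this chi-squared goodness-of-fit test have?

With incomplete dominance, a heterozygote × heterozygote cross gives a 1:2:1 phenotypic ratio.
A goodness-of-fit test with 3 phenotype classes has df = 3 − 1 = 2.

2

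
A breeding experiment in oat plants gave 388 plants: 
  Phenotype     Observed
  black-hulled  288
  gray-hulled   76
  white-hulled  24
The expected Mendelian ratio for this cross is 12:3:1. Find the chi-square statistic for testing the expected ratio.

0.179

Expected counts for N = 388 under a 12:3:1 ratio (total parts = 16):
  black-hulled: 388 × 12/16 = 291
  gray-hulled: 388 × 3/16 = 72.75
  white-hulled: 388 × 1/16 = 24.25
χ² = Σ (O − E)² / E
  black-hulled: (288 − 291)² / 291 = 0.0309
  gray-hulled: (76 − 72.75)² / 72.75 = 0.1452
  white-hulled: (24 − 24.25)² / 24.25 = 0.0026
χ² = 0.0309 + 0.1452 + 0.0026 = 0.1787 ≈ 0.179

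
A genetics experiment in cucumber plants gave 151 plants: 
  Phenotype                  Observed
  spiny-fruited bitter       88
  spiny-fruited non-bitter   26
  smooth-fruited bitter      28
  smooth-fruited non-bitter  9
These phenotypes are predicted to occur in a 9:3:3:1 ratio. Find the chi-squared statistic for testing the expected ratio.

Under the 9:3:3:1 hypothesis (Σ ratio = 16, N = 151):
  spiny-fruited bitter: 151 × 9/16 = 84.9375
  spiny-fruited non-bitter: 151 × 3/16 = 28.3125
  smooth-fruited bitter: 151 × 3/16 = 28.3125
  smooth-fruited non-bitter: 151 × 1/16 = 9.4375
χ² = Σ (O − E)² / E
  spiny-fruited bitter: (88 − 84.9375)² / 84.9375 = 0.1104
  spiny-fruited non-bitter: (26 − 28.3125)² / 28.3125 = 0.1889
  smooth-fruited bitter: (28 − 28.3125)² / 28.3125 = 0.0034
  smooth-fruited non-bitter: (9 − 9.4375)² / 9.4375 = 0.0203
χ² = 0.1104 + 0.1889 + 0.0034 + 0.0203 = 0.323

0.323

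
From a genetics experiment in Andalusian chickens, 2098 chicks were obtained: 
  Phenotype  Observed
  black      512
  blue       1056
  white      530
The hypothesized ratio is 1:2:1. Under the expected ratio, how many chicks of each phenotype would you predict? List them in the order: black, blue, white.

The 1:2:1 ratio has 4 parts, so with N = 2098 the expected counts are:
  black: 2098 × 1/4 = 524.5
  blue: 2098 × 2/4 = 1049
  white: 2098 × 1/4 = 524.5

524.5, 1049, 524.5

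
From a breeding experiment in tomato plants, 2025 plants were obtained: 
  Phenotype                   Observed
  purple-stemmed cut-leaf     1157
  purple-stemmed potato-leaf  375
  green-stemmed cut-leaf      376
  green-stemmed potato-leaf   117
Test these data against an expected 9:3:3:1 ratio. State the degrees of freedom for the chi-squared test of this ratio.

A goodness-of-fit test with 4 phenotype classes has df = 4 − 1 = 3.

3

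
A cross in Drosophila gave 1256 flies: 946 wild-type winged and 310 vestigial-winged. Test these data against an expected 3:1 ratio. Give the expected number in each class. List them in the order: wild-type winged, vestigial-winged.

942, 314

The 3:1 ratio has 4 parts, so with N = 1256 the expected counts are:
  wild-type winged: 1256 × 3/4 = 942
  vestigial-winged: 1256 × 1/4 = 314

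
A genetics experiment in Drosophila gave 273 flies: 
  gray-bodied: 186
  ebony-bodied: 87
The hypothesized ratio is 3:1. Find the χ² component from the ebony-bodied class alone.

The 3:1 ratio has 4 parts, so with N = 273 the expected counts are:
  gray-bodied: 273 × 3/4 = 204.75
  ebony-bodied: 273 × 1/4 = 68.25
Contribution of ebony-bodied: (87 − 68.25)² / 68.25 = 5.1511

5.151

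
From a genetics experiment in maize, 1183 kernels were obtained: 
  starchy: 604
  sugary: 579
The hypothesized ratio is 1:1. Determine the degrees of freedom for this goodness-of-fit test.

1

A goodness-of-fit test with 2 phenotype classes has df = 2 − 1 = 1.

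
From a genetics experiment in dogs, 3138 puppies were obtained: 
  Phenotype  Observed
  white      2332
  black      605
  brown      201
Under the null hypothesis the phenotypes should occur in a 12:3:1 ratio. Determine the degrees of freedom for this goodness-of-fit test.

A goodness-of-fit test with 3 phenotype classes has df = 3 − 1 = 2.

2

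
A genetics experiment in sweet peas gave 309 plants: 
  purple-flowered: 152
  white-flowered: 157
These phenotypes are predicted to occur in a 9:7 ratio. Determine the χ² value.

6.257

The 9:7 ratio has 16 parts, so with N = 309 the expected counts are:
  purple-flowered: 309 × 9/16 = 173.8125
  white-flowered: 309 × 7/16 = 135.1875
χ² = Σ (O − E)² / E
  purple-flowered: (152 − 173.8125)² / 173.8125 = 2.7373
  white-flowered: (157 − 135.1875)² / 135.1875 = 3.5194
χ² = 2.7373 + 3.5194 = 6.2567 ≈ 6.257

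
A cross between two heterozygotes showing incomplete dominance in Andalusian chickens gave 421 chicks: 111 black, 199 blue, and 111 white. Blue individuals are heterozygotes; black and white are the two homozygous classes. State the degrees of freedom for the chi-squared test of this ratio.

2

With incomplete dominance, a heterozygote × heterozygote cross gives a 1:2:1 phenotypic ratio.
A goodness-of-fit test with 3 phenotype classes has df = 3 − 1 = 2.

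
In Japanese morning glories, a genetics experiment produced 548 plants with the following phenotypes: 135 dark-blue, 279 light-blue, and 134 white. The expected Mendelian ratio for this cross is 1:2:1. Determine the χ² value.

0.186

Expected counts for N = 548 under a 1:2:1 ratio (total parts = 4):
  dark-blue: 548 × 1/4 = 137
  light-blue: 548 × 2/4 = 274
  white: 548 × 1/4 = 137
χ² = Σ (O − E)² / E
  dark-blue: (135 − 137)² / 137 = 0.0292
  light-blue: (279 − 274)² / 274 = 0.0912
  white: (134 − 137)² / 137 = 0.0657
χ² = 0.0292 + 0.0912 + 0.0657 = 0.1861 ≈ 0.186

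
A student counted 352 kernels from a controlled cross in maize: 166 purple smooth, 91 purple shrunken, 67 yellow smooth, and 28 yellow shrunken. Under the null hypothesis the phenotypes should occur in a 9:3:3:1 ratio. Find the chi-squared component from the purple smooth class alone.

5.172

Under the 9:3:3:1 hypothesis (Σ ratio = 16, N = 352):
  purple smooth: 352 × 9/16 = 198
  purple shrunken: 352 × 3/16 = 66
  yellow smooth: 352 × 3/16 = 66
  yellow shrunken: 352 × 1/16 = 22
Contribution of purple smooth: (166 − 198)² / 198 = 5.1717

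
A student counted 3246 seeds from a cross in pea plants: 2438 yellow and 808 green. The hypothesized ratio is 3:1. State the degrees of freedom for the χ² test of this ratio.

A goodness-of-fit test with 2 phenotype classes has df = 2 − 1 = 1.

1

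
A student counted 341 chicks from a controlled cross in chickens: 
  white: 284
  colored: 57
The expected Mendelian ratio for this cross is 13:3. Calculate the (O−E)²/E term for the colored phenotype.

The 13:3 ratio has 16 parts, so with N = 341 the expected counts are:
  white: 341 × 13/16 = 277.0625
  colored: 341 × 3/16 = 63.9375
Contribution of colored: (57 − 63.9375)² / 63.9375 = 0.7527

0.753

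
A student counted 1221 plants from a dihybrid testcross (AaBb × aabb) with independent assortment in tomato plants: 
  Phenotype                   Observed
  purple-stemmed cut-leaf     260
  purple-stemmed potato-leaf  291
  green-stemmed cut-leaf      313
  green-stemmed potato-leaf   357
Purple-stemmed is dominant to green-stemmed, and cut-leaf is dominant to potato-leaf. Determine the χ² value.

16.343

A dihybrid testcross with independent assortment gives a 1:1:1:1 ratio.
Total ratio parts = 4. Expected numbers out of 1221:
  purple-stemmed cut-leaf: 1221 × 1/4 = 305.25
  purple-stemmed potato-leaf: 1221 × 1/4 = 305.25
  green-stemmed cut-leaf: 1221 × 1/4 = 305.25
  green-stemmed potato-leaf: 1221 × 1/4 = 305.25
χ² = Σ (O − E)² / E
  purple-stemmed cut-leaf: (260 − 305.25)² / 305.25 = 6.7078
  purple-stemmed potato-leaf: (291 − 305.25)² / 305.25 = 0.6652
  green-stemmed cut-leaf: (313 − 305.25)² / 305.25 = 0.1968
  green-stemmed potato-leaf: (357 − 305.25)² / 305.25 = 8.7733
χ² = 6.7078 + 0.6652 + 0.1968 + 8.7733 = 16.3431 ≈ 16.343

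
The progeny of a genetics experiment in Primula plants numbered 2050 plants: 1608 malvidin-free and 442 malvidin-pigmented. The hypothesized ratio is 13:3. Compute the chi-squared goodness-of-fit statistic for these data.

10.633

Total ratio parts = 16. Expected numbers out of 2050:
  malvidin-free: 2050 × 13/16 = 1665.625
  malvidin-pigmented: 2050 × 3/16 = 384.375
χ² = Σ (O − E)² / E
  malvidin-free: (1608 − 1665.625)² / 1665.625 = 1.9936
  malvidin-pigmented: (442 − 384.375)² / 384.375 = 8.6391
χ² = 1.9936 + 8.6391 = 10.6327 ≈ 10.633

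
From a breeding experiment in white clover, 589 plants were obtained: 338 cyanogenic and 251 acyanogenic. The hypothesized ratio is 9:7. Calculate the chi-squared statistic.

0.309

The 9:7 ratio has 16 parts, so with N = 589 the expected counts are:
  cyanogenic: 589 × 9/16 = 331.3125
  acyanogenic: 589 × 7/16 = 257.6875
χ² = Σ (O − E)² / E
  cyanogenic: (338 − 331.3125)² / 331.3125 = 0.1350
  acyanogenic: (251 − 257.6875)² / 257.6875 = 0.1736
χ² = 0.1350 + 0.1736 = 0.3086 ≈ 0.309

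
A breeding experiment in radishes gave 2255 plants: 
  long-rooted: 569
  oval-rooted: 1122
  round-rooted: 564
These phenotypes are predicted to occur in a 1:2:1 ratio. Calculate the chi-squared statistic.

0.076

The 1:2:1 ratio has 4 parts, so with N = 2255 the expected counts are:
  long-rooted: 2255 × 1/4 = 563.75
  oval-rooted: 2255 × 2/4 = 1127.5
  round-rooted: 2255 × 1/4 = 563.75
χ² = Σ (O − E)² / E
  long-rooted: (569 − 563.75)² / 563.75 = 0.0489
  oval-rooted: (1122 − 1127.5)² / 1127.5 = 0.0268
  round-rooted: (564 − 563.75)² / 563.75 = 0.0001
χ² = 0.0489 + 0.0268 + 0.0001 = 0.0758 ≈ 0.076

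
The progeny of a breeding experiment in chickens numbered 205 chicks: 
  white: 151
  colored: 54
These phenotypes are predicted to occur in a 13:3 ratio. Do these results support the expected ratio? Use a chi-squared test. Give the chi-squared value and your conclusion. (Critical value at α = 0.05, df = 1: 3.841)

7.755; not consistent

Expected counts for N = 205 under a 13:3 ratio (total parts = 16):
  white: 205 × 13/16 = 166.5625
  colored: 205 × 3/16 = 38.4375
χ² = Σ (O − E)² / E
  white: (151 − 166.5625)² / 166.5625 = 1.4541
  colored: (54 − 38.4375)² / 38.4375 = 6.3009
χ² = 1.4541 + 6.3009 = 7.755
Degrees of freedom = 2 − 1 = 1; critical value at α = 0.05 is 3.841.
Since 7.755 > 3.841, we reject the null hypothesis — the data do not fit the 13:3 ratio.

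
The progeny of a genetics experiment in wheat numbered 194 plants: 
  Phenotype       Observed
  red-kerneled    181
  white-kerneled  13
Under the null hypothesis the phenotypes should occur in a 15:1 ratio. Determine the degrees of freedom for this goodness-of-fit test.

A goodness-of-fit test with 2 phenotype classes has df = 2 − 1 = 1.

1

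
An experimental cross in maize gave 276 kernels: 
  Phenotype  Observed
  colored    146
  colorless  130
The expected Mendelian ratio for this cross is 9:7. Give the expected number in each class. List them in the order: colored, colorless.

Total ratio parts = 16. Expected numbers out of 276:
  colored: 276 × 9/16 = 155.25
  colorless: 276 × 7/16 = 120.75

155.25, 120.75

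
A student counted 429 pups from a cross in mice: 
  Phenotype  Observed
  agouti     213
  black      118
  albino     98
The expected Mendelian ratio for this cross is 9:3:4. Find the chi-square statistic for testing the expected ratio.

Total ratio parts = 16. Expected numbers out of 429:
  agouti: 429 × 9/16 = 241.3125
  black: 429 × 3/16 = 80.4375
  albino: 429 × 4/16 = 107.25
χ² = Σ (O − E)² / E
  agouti: (213 − 241.3125)² / 241.3125 = 3.3218
  black: (118 − 80.4375)² / 80.4375 = 17.5408
  albino: (98 − 107.25)² / 107.25 = 0.7978
χ² = 3.3218 + 17.5408 + 0.7978 = 21.6604 ≈ 21.660

21.660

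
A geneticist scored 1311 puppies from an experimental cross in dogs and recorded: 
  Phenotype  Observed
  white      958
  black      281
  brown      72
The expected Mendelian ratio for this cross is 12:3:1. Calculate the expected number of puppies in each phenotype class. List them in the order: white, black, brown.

983.25, 245.8125, 81.9375

Under the 12:3:1 hypothesis (Σ ratio = 16, N = 1311):
  white: 1311 × 12/16 = 983.25
  black: 1311 × 3/16 = 245.8125
  brown: 1311 × 1/16 = 81.9375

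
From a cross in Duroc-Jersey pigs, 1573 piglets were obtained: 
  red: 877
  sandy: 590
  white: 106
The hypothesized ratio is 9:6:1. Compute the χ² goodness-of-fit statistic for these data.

0.670

Total ratio parts = 16. Expected numbers out of 1573:
  red: 1573 × 9/16 = 884.8125
  sandy: 1573 × 6/16 = 589.875
  white: 1573 × 1/16 = 98.3125
χ² = Σ (O − E)² / E
  red: (877 − 884.8125)² / 884.8125 = 0.0690
  sandy: (590 − 589.875)² / 589.875 = 0.0000
  white: (106 − 98.3125)² / 98.3125 = 0.6011
χ² = 0.0690 + 0.0000 + 0.6011 = 0.6701 ≈ 0.670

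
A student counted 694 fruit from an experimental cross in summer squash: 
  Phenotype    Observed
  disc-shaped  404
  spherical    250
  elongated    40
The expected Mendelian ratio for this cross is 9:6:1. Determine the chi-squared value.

1.142

The 9:6:1 ratio has 16 parts, so with N = 694 the expected counts are:
  disc-shaped: 694 × 9/16 = 390.375
  spherical: 694 × 6/16 = 260.25
  elongated: 694 × 1/16 = 43.375
χ² = Σ (O − E)² / E
  disc-shaped: (404 − 390.375)² / 390.375 = 0.4755
  spherical: (250 − 260.25)² / 260.25 = 0.4037
  elongated: (40 − 43.375)² / 43.375 = 0.2626
χ² = 0.4755 + 0.4037 + 0.2626 = 1.1418 ≈ 1.142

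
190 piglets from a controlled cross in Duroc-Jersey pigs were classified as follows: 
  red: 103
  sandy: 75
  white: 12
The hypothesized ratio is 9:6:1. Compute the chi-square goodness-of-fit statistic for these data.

0.339

Under the 9:6:1 hypothesis (Σ ratio = 16, N = 190):
  red: 190 × 9/16 = 106.875
  sandy: 190 × 6/16 = 71.25
  white: 190 × 1/16 = 11.875
χ² = Σ (O − E)² / E
  red: (103 − 106.875)² / 106.875 = 0.1405
  sandy: (75 − 71.25)² / 71.25 = 0.1974
  white: (12 − 11.875)² / 11.875 = 0.0013
χ² = 0.1405 + 0.1974 + 0.0013 = 0.3392 ≈ 0.339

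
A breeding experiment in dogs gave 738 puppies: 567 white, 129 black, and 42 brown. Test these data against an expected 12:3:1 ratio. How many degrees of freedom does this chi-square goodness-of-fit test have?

A goodness-of-fit test with 3 phenotype classes has df = 3 − 1 = 2.

2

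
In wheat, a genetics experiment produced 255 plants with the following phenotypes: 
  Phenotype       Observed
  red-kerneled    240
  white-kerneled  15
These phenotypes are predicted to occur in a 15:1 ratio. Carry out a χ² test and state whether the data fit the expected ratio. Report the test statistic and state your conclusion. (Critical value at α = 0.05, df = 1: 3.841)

The 15:1 ratio has 16 parts, so with N = 255 the expected counts are:
  red-kerneled: 255 × 15/16 = 239.0625
  white-kerneled: 255 × 1/16 = 15.9375
χ² = Σ (O − E)² / E
  red-kerneled: (240 − 239.0625)² / 239.0625 = 0.0037
  white-kerneled: (15 − 15.9375)² / 15.9375 = 0.0551
χ² = 0.0037 + 0.0551 = 0.0588 ≈ 0.059
Degrees of freedom = 2 − 1 = 1; critical value at α = 0.05 is 3.841.
Since 0.059 < 3.841, we fail to reject the null hypothesis — the data are consistent with the 15:1 ratio.

0.059; consistent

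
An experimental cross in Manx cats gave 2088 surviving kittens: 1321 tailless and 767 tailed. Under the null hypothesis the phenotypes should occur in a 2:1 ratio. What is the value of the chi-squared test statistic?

Under the 2:1 hypothesis (Σ ratio = 3, N = 2088):
  tailless: 2088 × 2/3 = 1392
  tailed: 2088 × 1/3 = 696
χ² = Σ (O − E)² / E
  tailless: (1321 − 1392)² / 1392 = 3.6214
  tailed: (767 − 696)² / 696 = 7.2428
χ² = 3.6214 + 7.2428 = 10.8642 ≈ 10.864

10.864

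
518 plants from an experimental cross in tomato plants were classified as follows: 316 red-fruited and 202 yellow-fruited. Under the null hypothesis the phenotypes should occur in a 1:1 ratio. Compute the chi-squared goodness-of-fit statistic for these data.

25.089

Total ratio parts = 2. Expected numbers out of 518:
  red-fruited: 518 × 1/2 = 259
  yellow-fruited: 518 × 1/2 = 259
χ² = Σ (O − E)² / E
  red-fruited: (316 − 259)² / 259 = 12.5444
  yellow-fruited: (202 − 259)² / 259 = 12.5444
χ² = 12.5444 + 12.5444 = 25.0888 ≈ 25.089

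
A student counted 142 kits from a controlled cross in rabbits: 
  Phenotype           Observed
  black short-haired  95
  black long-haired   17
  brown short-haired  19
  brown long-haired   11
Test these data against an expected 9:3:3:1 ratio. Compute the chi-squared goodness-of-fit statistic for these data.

Under the 9:3:3:1 hypothesis (Σ ratio = 16, N = 142):
  black short-haired: 142 × 9/16 = 79.875
  black long-haired: 142 × 3/16 = 26.625
  brown short-haired: 142 × 3/16 = 26.625
  brown long-haired: 142 × 1/16 = 8.875
χ² = Σ (O − E)² / E
  black short-haired: (95 − 79.875)² / 79.875 = 2.8640
  black long-haired: (17 − 26.625)² / 26.625 = 3.4795
  brown short-haired: (19 − 26.625)² / 26.625 = 2.1837
  brown long-haired: (11 − 8.875)² / 8.875 = 0.5088
χ² = 2.8640 + 3.4795 + 2.1837 + 0.5088 = 9.036

9.036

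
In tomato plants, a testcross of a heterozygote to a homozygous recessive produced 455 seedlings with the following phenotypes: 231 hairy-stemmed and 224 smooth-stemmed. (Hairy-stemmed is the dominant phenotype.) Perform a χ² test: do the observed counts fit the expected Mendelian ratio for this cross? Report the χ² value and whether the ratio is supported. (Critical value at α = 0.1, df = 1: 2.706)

A testcross of a heterozygote (Aa × aa) gives a 1:1 phenotypic ratio.
Expected counts for N = 455 under a 1:1 ratio (total parts = 2):
  hairy-stemmed: 455 × 1/2 = 227.5
  smooth-stemmed: 455 × 1/2 = 227.5
χ² = Σ (O − E)² / E
  hairy-stemmed: (231 − 227.5)² / 227.5 = 0.0538
  smooth-stemmed: (224 − 227.5)² / 227.5 = 0.0538
χ² = 0.0538 + 0.0538 = 0.1076 ≈ 0.108
Degrees of freedom = 2 − 1 = 1; critical value at α = 0.1 is 2.706.
Since 0.108 < 2.706, we fail to reject the null hypothesis — the data are consistent with the 1:1 ratio.

0.108; consistent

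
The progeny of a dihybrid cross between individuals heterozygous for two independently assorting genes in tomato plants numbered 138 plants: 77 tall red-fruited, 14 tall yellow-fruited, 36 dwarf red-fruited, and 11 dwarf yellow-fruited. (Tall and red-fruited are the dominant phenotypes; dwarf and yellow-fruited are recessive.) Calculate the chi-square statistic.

10.071

A dihybrid F₂ with independent assortment and complete dominance at both loci gives a 9:3:3:1 phenotypic ratio.
Under the 9:3:3:1 hypothesis (Σ ratio = 16, N = 138):
  tall red-fruited: 138 × 9/16 = 77.625
  tall yellow-fruited: 138 × 3/16 = 25.875
  dwarf red-fruited: 138 × 3/16 = 25.875
  dwarf yellow-fruited: 138 × 1/16 = 8.625
χ² = Σ (O − E)² / E
  tall red-fruited: (77 − 77.625)² / 77.625 = 0.0050
  tall yellow-fruited: (14 − 25.875)² / 25.875 = 5.4499
  dwarf red-fruited: (36 − 25.875)² / 25.875 = 3.9620
  dwarf yellow-fruited: (11 − 8.625)² / 8.625 = 0.6540
χ² = 0.0050 + 5.4499 + 3.9620 + 0.6540 = 10.0709 ≈ 10.071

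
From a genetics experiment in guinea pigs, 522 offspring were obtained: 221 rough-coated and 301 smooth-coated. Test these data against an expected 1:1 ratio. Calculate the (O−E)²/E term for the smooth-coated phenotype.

6.130

The 1:1 ratio has 2 parts, so with N = 522 the expected counts are:
  rough-coated: 522 × 1/2 = 261
  smooth-coated: 522 × 1/2 = 261
Contribution of smooth-coated: (301 − 261)² / 261 = 6.1303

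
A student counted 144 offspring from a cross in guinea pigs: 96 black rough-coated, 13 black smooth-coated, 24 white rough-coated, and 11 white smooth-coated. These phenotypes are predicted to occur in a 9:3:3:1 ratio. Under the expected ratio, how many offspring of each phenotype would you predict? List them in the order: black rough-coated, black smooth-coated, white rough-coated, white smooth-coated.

Under the 9:3:3:1 hypothesis (Σ ratio = 16, N = 144):
  black rough-coated: 144 × 9/16 = 81
  black smooth-coated: 144 × 3/16 = 27
  white rough-coated: 144 × 3/16 = 27
  white smooth-coated: 144 × 1/16 = 9

81, 27, 27, 9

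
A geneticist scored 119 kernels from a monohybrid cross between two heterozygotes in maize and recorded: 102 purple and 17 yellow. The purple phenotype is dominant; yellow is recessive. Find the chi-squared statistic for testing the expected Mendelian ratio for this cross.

For a monohybrid cross between heterozygotes with complete dominance, the expected phenotypic ratio is 3:1.
Under the 3:1 hypothesis (Σ ratio = 4, N = 119):
  purple: 119 × 3/4 = 89.25
  yellow: 119 × 1/4 = 29.75
χ² = Σ (O − E)² / E
  purple: (102 − 89.25)² / 89.25 = 1.8214
  yellow: (17 − 29.75)² / 29.75 = 5.4643
χ² = 1.8214 + 5.4643 = 7.2857 ≈ 7.286

7.286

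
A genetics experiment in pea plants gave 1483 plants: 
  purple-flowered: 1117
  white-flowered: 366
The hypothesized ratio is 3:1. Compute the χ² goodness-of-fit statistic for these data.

Under the 3:1 hypothesis (Σ ratio = 4, N = 1483):
  purple-flowered: 1483 × 3/4 = 1112.25
  white-flowered: 1483 × 1/4 = 370.75
χ² = Σ (O − E)² / E
  purple-flowered: (1117 − 1112.25)² / 1112.25 = 0.0203
  white-flowered: (366 − 370.75)² / 370.75 = 0.0609
χ² = 0.0203 + 0.0609 = 0.0812 ≈ 0.081

0.081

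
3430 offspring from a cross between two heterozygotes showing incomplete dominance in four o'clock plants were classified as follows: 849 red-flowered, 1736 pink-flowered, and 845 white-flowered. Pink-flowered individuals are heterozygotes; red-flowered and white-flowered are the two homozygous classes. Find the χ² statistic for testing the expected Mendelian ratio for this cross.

With incomplete dominance, a heterozygote × heterozygote cross gives a 1:2:1 phenotypic ratio.
Total ratio parts = 4. Expected numbers out of 3430:
  red-flowered: 3430 × 1/4 = 857.5
  pink-flowered: 3430 × 2/4 = 1715
  white-flowered: 3430 × 1/4 = 857.5
χ² = Σ (O − E)² / E
  red-flowered: (849 − 857.5)² / 857.5 = 0.0843
  pink-flowered: (1736 − 1715)² / 1715 = 0.2571
  white-flowered: (845 − 857.5)² / 857.5 = 0.1822
χ² = 0.0843 + 0.2571 + 0.1822 = 0.5236 ≈ 0.524

0.524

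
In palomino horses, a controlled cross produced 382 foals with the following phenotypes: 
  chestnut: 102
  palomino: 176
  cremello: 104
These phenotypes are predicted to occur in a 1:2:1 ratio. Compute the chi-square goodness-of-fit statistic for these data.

2.377

Under the 1:2:1 hypothesis (Σ ratio = 4, N = 382):
  chestnut: 382 × 1/4 = 95.5
  palomino: 382 × 2/4 = 191
  cremello: 382 × 1/4 = 95.5
χ² = Σ (O − E)² / E
  chestnut: (102 − 95.5)² / 95.5 = 0.4424
  palomino: (176 − 191)² / 191 = 1.1780
  cremello: (104 − 95.5)² / 95.5 = 0.7565
χ² = 0.4424 + 1.1780 + 0.7565 = 2.3769 ≈ 2.377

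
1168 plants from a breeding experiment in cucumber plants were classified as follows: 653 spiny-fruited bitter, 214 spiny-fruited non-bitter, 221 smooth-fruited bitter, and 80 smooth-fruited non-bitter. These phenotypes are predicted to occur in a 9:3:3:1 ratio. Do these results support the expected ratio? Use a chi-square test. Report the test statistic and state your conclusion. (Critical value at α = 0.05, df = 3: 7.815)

Total ratio parts = 16. Expected numbers out of 1168:
  spiny-fruited bitter: 1168 × 9/16 = 657
  spiny-fruited non-bitter: 1168 × 3/16 = 219
  smooth-fruited bitter: 1168 × 3/16 = 219
  smooth-fruited non-bitter: 1168 × 1/16 = 73
χ² = Σ (O − E)² / E
  spiny-fruited bitter: (653 − 657)² / 657 = 0.0244
  spiny-fruited non-bitter: (214 − 219)² / 219 = 0.1142
  smooth-fruited bitter: (221 − 219)² / 219 = 0.0183
  smooth-fruited non-bitter: (80 − 73)² / 73 = 0.6712
χ² = 0.0244 + 0.1142 + 0.0183 + 0.6712 = 0.8281 ≈ 0.828
Degrees of freedom = 4 − 1 = 3; critical value at α = 0.05 is 7.815.
Since 0.828 < 7.815, we fail to reject the null hypothesis — the data are consistent with the 9:3:3:1 ratio.

0.828; consistent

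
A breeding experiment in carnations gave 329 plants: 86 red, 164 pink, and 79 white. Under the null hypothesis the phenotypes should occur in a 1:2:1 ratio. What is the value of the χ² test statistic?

0.301

Expected counts for N = 329 under a 1:2:1 ratio (total parts = 4):
  red: 329 × 1/4 = 82.25
  pink: 329 × 2/4 = 164.5
  white: 329 × 1/4 = 82.25
χ² = Σ (O − E)² / E
  red: (86 − 82.25)² / 82.25 = 0.1710
  pink: (164 − 164.5)² / 164.5 = 0.0015
  white: (79 − 82.25)² / 82.25 = 0.1284
χ² = 0.1710 + 0.0015 + 0.1284 = 0.3009 ≈ 0.301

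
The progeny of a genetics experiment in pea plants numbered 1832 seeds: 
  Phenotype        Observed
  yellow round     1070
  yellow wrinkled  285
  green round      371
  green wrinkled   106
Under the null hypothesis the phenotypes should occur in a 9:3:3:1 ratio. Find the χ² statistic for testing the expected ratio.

14.310

Expected counts for N = 1832 under a 9:3:3:1 ratio (total parts = 16):
  yellow round: 1832 × 9/16 = 1030.5
  yellow wrinkled: 1832 × 3/16 = 343.5
  green round: 1832 × 3/16 = 343.5
  green wrinkled: 1832 × 1/16 = 114.5
χ² = Σ (O − E)² / E
  yellow round: (1070 − 1030.5)² / 1030.5 = 1.5141
  yellow wrinkled: (285 − 343.5)² / 343.5 = 9.9629
  green round: (371 − 343.5)² / 343.5 = 2.2016
  green wrinkled: (106 − 114.5)² / 114.5 = 0.6310
χ² = 1.5141 + 9.9629 + 2.2016 + 0.6310 = 14.3096 ≈ 14.310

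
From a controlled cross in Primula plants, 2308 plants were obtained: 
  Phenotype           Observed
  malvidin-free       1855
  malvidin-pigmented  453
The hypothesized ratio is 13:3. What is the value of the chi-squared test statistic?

Expected counts for N = 2308 under a 13:3 ratio (total parts = 16):
  malvidin-free: 2308 × 13/16 = 1875.25
  malvidin-pigmented: 2308 × 3/16 = 432.75
χ² = Σ (O − E)² / E
  malvidin-free: (1855 − 1875.25)² / 1875.25 = 0.2187
  malvidin-pigmented: (453 − 432.75)² / 432.75 = 0.9476
χ² = 0.2187 + 0.9476 = 1.1663 ≈ 1.166

1.166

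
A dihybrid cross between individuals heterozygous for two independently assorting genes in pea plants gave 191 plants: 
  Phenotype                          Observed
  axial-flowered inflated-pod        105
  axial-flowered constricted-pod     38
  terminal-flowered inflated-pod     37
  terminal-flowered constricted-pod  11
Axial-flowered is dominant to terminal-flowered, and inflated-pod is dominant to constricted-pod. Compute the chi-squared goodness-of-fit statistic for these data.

0.302

A dihybrid F₂ with independent assortment and complete dominance at both loci gives a 9:3:3:1 phenotypic ratio.
Expected counts for N = 191 under a 9:3:3:1 ratio (total parts = 16):
  axial-flowered inflated-pod: 191 × 9/16 = 107.4375
  axial-flowered constricted-pod: 191 × 3/16 = 35.8125
  terminal-flowered inflated-pod: 191 × 3/16 = 35.8125
  terminal-flowered constricted-pod: 191 × 1/16 = 11.9375
χ² = Σ (O − E)² / E
  axial-flowered inflated-pod: (105 − 107.4375)² / 107.4375 = 0.0553
  axial-flowered constricted-pod: (38 − 35.8125)² / 35.8125 = 0.1336
  terminal-flowered inflated-pod: (37 − 35.8125)² / 35.8125 = 0.0394
  terminal-flowered constricted-pod: (11 − 11.9375)² / 11.9375 = 0.0736
χ² = 0.0553 + 0.1336 + 0.0394 + 0.0736 = 0.3019 ≈ 0.302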